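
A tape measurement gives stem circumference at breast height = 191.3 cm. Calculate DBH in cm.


Formula: DBH = C / pi
DBH = 191.3 / pi
pi = 3.14159...
DBH = 60.9 cm

60.9


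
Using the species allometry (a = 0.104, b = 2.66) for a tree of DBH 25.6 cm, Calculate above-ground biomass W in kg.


Formula: W = a * DBH^b  (allometric power law)
DBH^b = 25.6^2.66 = 5570.8095
W = 0.104 * 5570.8095 = 579.4 kg

579.4


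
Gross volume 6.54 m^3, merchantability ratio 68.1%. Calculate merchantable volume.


Formula: MV = V_total * (merchantable_pct / 100)
Merchantable fraction = 68.1% / 100 = 0.681
MV = 6.54 m^3 * 0.681 = 4.454 m^3

4.454


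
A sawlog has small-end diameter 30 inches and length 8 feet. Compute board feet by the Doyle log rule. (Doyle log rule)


Doyle: BF = (D - 4)^2 * L / 16
Adjusted diameter = 30 - 4 = 26 in
(D-4)^2 = 26^2 = 676
BF = 676 * 8 / 16 = 338 BF

338


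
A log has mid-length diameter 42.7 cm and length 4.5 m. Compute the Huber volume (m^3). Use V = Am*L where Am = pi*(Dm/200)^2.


Huber: V = Am * L,  Am = pi*(Dm/200)^2
Am = pi*(42.7/200)^2 = 0.143201 m^2
V = 0.143201*4.5 = 0.6444 m^3

0.6444


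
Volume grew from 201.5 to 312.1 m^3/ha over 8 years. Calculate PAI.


Formula: PAI = (V_T2 - V_T1) / (T2 - T1)
Volume increment = 312.1 - 201.5 = 110.6 m^3/ha
PAI = 110.6 / 8 = 13.83 m^3/ha/year

13.83


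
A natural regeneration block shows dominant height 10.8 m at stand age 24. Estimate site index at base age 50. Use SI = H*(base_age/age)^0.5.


Formula: SI = H_dom * (base_age / age)^0.5
Age ratio = 50 / 24 = 2.08333
sqrt(age_ratio) = 1.44338
SI = 10.8 * 1.44338 = 15.6 m

15.6


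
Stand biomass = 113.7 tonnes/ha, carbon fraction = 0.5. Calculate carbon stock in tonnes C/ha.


Formula: Carbon Stock = Biomass * Carbon Fraction
C = 113.7 t/ha * 0.5
C = 56.9 t C/ha

56.9


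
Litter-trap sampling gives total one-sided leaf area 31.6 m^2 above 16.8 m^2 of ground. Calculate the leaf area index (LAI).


Formula: LAI = total leaf area / ground area  (dimensionless)
LAI = 31.6 m^2 / 16.8 m^2
LAI = 1.88

1.88


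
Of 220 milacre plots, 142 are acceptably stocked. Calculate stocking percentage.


Formula: Stocking % = stocked plots / total plots * 100
Stocking = 142 / 220 * 100
Stocking = 0.6455 * 100 = 64.5%

64.5


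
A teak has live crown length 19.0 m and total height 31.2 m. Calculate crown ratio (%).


Formula: Crown Ratio = (Crown Length / Total Height) * 100
CR = (19.0 m / 31.2 m) * 100
CR = 0.609 * 100 = 60.9%

60.9


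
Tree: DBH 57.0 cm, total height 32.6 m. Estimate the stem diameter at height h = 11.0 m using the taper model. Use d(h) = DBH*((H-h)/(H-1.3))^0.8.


Taper: d(h) = DBH * ((H - h) / (H - 1.3))^0.8
Numerator = H - h = 32.6 - 11.0 = 21.6 m
Denominator = H - 1.3 = 32.6 - 1.3 = 31.3 m
Ratio = 21.6 / 31.3 = 0.6901
d = 57.0 * 0.6901^0.8 = 42.4 cm

42.4


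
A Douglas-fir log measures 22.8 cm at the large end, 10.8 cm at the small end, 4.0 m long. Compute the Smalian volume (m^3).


Smalian: V = (A1 + A2)/2 * L,  A = pi*(D/200)^2
A1 = pi*(22.8/200)^2 = 0.040828 m^2
A2 = pi*(10.8/200)^2 = 0.009161 m^2
V = (0.040828+0.009161)/2*4.0 = 0.1 m^3

0.1


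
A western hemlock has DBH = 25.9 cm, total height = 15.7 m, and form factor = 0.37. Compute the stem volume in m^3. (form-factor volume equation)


Formula: V = pi * (DBH/200)^2 * H * ff
Radius = DBH/200 = 25.9/200 = 0.1295 m
Radius^2 = 0.1295^2 = 0.01677025 m^2
V = pi * 0.01677025 * 15.7 * 0.37
V = 0.306 m^3

0.306


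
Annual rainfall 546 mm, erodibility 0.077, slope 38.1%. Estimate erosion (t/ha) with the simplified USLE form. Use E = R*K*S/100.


Formula: E = R * K * S / 100  (simplified USLE)
R * K = 546 * 0.077 = 42.042
E = 42.042 * 38.1 / 100 = 16.02 t/ha

16.02


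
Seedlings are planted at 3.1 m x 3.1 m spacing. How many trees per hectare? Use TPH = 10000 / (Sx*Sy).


Formula: TPH = 10000 m^2/ha / (spacing_x * spacing_y)
Area per tree = 3.1 m * 3.1 m = 9.61 m^2
TPH = 10000 / 9.61 = 1041 trees/ha

1041


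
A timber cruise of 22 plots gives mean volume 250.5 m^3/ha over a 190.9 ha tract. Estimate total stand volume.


Formula: Total Volume = Mean Volume per ha * Total Area
Total Volume = 250.5 m^3/ha * 190.9 ha
Total Volume = 47820 m^3

47820


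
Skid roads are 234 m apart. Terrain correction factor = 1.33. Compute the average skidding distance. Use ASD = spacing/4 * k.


Formula: ASD = (spacing / 4) * correction
Uncorrected distance = spacing / 4 = 234 / 4 = 58.5 m
ASD = 58.5 * 1.33 = 78 m

78


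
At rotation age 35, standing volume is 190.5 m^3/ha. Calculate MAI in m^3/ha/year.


Formula: MAI = Total Volume / Stand Age
MAI = 190.5 m^3/ha / 35 years
MAI = 5.44 m^3/ha/year

5.44


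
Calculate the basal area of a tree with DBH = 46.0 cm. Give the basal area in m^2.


Formula: BA = pi * (DBH/2)^2 / 10000  (cm^2 to m^2)
Radius = DBH/2 = 46.0/2 = 23.0 cm
BA = pi * 23.0^2 / 10000
   = 1661.9025 cm^2 / 10000
   = 0.1662 m^2

0.1662


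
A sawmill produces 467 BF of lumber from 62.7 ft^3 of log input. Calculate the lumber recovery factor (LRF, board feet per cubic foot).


Formula: LRF = Lumber Output (BF) / Log Input (ft^3)
LRF = 467 BF / 62.7 ft^3
LRF = 7.45 BF/ft^3

7.45


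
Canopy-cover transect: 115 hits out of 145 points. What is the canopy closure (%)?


Formula: Canopy closure = covered points / total points * 100
Closure = 115 / 145 * 100
Closure = 0.7931 * 100 = 79.3%

79.3


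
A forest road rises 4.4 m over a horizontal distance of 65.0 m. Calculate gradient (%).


Formula: Gradient = rise / run * 100
Gradient = 4.4 / 65.0 * 100 = 6.8%

6.8


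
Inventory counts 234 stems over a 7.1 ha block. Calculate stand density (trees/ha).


Formula: Stand Density = N_trees / Area_ha
Density = 234 trees / 7.1 ha
Density = 33 trees/ha

33


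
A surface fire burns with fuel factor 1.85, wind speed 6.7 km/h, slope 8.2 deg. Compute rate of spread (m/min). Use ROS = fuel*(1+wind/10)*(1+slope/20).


Formula: ROS = fuel * (1 + wind/10) * (1 + slope/20)
Wind factor = 1 + 6.7/10 = 1.67
Slope factor = 1 + 8.2/20 = 1.41
ROS = 1.85 * 1.67 * 1.41 = 4.36 m/min

4.36


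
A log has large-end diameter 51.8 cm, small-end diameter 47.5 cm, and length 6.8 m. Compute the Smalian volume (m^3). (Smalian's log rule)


Smalian: V = (A1 + A2)/2 * L,  A = pi*(D/200)^2
A1 = pi*(51.8/200)^2 = 0.210741 m^2
A2 = pi*(47.5/200)^2 = 0.177205 m^2
V = (0.210741+0.177205)/2*6.8 = 1.319 m^3

1.319


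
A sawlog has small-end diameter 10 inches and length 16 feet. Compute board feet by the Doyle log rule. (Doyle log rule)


Doyle: BF = (D - 4)^2 * L / 16
Adjusted diameter = 10 - 4 = 6 in
(D-4)^2 = 6^2 = 36
BF = 36 * 16 / 16 = 36 BF

36


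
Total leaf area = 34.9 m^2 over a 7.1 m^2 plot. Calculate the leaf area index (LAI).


Formula: LAI = total leaf area / ground area  (dimensionless)
LAI = 34.9 m^2 / 7.1 m^2
LAI = 4.92

4.92


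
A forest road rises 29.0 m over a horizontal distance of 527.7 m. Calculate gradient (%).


Formula: Gradient = rise / run * 100
Gradient = 29.0 / 527.7 * 100 = 5.5%

5.5


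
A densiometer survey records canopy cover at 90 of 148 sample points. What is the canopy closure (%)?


Formula: Canopy closure = covered points / total points * 100
Closure = 90 / 148 * 100
Closure = 0.6081 * 100 = 60.8%

60.8


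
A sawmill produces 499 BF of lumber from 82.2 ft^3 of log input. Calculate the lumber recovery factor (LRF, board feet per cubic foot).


Formula: LRF = Lumber Output (BF) / Log Input (ft^3)
LRF = 499 BF / 82.2 ft^3
LRF = 6.07 BF/ft^3

6.07


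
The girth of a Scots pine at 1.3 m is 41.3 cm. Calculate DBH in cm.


Formula: DBH = C / pi
DBH = 41.3 / pi
pi = 3.14159...
DBH = 13.1 cm

13.1


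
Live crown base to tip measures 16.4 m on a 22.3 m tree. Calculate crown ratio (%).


Formula: Crown Ratio = (Crown Length / Total Height) * 100
CR = (16.4 m / 22.3 m) * 100
CR = 0.7354 * 100 = 73.5%

73.5


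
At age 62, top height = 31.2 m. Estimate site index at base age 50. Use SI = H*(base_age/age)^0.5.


Formula: SI = H_dom * (base_age / age)^0.5
Age ratio = 50 / 62 = 0.80645
sqrt(age_ratio) = 0.89803
SI = 31.2 * 0.89803 = 28.0 m

28.0


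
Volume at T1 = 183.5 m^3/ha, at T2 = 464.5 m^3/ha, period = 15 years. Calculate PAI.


Formula: PAI = (V_T2 - V_T1) / (T2 - T1)
Volume increment = 464.5 - 183.5 = 281.0 m^3/ha
PAI = 281.0 / 15 = 18.73 m^3/ha/year

18.73


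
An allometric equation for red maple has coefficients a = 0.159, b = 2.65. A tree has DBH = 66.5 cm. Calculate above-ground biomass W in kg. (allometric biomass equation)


Formula: W = a * DBH^b  (allometric power law)
DBH^b = 66.5^2.65 = 67682.6509
W = 0.159 * 67682.6509 = 10761.5 kg

10761.5


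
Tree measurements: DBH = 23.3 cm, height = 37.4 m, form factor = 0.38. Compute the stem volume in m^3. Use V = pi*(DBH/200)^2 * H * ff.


Formula: V = pi * (DBH/200)^2 * H * ff
Radius = DBH/200 = 23.3/200 = 0.1165 m
Radius^2 = 0.1165^2 = 0.01357225 m^2
V = pi * 0.01357225 * 37.4 * 0.38
V = 0.606 m^3

0.606


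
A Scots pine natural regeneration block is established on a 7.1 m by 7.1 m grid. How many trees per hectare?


Formula: TPH = 10000 m^2/ha / (spacing_x * spacing_y)
Area per tree = 7.1 m * 7.1 m = 50.41 m^2
TPH = 10000 / 50.41 = 198 trees/ha

198


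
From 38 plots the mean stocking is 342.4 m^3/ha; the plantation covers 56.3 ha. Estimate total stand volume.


Formula: Total Volume = Mean Volume per ha * Total Area
Total Volume = 342.4 m^3/ha * 56.3 ha
Total Volume = 19277 m^3

19277


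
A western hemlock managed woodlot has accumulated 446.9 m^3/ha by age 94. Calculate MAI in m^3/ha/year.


Formula: MAI = Total Volume / Stand Age
MAI = 446.9 m^3/ha / 94 years
MAI = 4.75 m^3/ha/year

4.75


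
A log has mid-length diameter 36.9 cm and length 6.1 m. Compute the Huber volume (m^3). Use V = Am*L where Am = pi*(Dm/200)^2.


Huber: V = Am * L,  Am = pi*(Dm/200)^2
Am = pi*(36.9/200)^2 = 0.106941 m^2
V = 0.106941*6.1 = 0.6523 m^3

0.6523


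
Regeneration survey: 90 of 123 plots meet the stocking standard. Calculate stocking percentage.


Formula: Stocking % = stocked plots / total plots * 100
Stocking = 90 / 123 * 100
Stocking = 0.7317 * 100 = 73.2%

73.2


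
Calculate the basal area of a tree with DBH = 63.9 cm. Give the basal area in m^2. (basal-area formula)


Formula: BA = pi * (DBH/2)^2 / 10000  (cm^2 to m^2)
Radius = DBH/2 = 63.9/2 = 31.95 cm
BA = pi * 31.95^2 / 10000
   = 3206.9456 cm^2 / 10000
   = 0.3207 m^2

0.3207


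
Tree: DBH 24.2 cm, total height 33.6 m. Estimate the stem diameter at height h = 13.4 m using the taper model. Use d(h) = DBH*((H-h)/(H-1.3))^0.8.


Taper: d(h) = DBH * ((H - h) / (H - 1.3))^0.8
Numerator = H - h = 33.6 - 13.4 = 20.2 m
Denominator = H - 1.3 = 33.6 - 1.3 = 32.3 m
Ratio = 20.2 / 32.3 = 0.62539
d = 24.2 * 0.62539^0.8 = 16.6 cm

16.6


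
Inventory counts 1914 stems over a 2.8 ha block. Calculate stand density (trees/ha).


Formula: Stand Density = N_trees / Area_ha
Density = 1914 trees / 2.8 ha
Density = 684 trees/ha

684


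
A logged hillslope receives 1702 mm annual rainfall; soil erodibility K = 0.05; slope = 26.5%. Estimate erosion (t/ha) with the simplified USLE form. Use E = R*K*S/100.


Formula: E = R * K * S / 100  (simplified USLE)
R * K = 1702 * 0.05 = 85.1
E = 85.1 * 26.5 / 100 = 22.55 t/ha

22.55


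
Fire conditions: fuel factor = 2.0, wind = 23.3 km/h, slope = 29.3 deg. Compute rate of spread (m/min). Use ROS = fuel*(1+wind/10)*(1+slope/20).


Formula: ROS = fuel * (1 + wind/10) * (1 + slope/20)
Wind factor = 1 + 23.3/10 = 3.33
Slope factor = 1 + 29.3/20 = 2.465
ROS = 2.0 * 3.33 * 2.465 = 16.42 m/min

16.42


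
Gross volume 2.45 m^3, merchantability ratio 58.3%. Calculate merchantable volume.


Formula: MV = V_total * (merchantable_pct / 100)
Merchantable fraction = 58.3% / 100 = 0.583
MV = 2.45 m^3 * 0.583 = 1.428 m^3

1.428


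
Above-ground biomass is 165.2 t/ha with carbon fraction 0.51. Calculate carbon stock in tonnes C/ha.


Formula: Carbon Stock = Biomass * Carbon Fraction
C = 165.2 t/ha * 0.51
C = 84.3 t C/ha

84.3


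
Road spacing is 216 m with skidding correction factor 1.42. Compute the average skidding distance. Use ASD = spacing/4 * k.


Formula: ASD = (spacing / 4) * correction
Uncorrected distance = spacing / 4 = 216 / 4 = 54 m
ASD = 54 * 1.42 = 77 m

77


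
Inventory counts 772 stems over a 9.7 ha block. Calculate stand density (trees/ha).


Formula: Stand Density = N_trees / Area_ha
Density = 772 trees / 9.7 ha
Density = 80 trees/ha

80


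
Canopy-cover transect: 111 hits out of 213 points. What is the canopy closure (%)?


Formula: Canopy closure = covered points / total points * 100
Closure = 111 / 213 * 100
Closure = 0.5211 * 100 = 52.1%

52.1


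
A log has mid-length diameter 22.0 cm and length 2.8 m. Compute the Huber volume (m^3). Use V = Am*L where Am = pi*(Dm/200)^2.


Huber: V = Am * L,  Am = pi*(Dm/200)^2
Am = pi*(22.0/200)^2 = 0.038013 m^2
V = 0.038013*2.8 = 0.1064 m^3

0.1064


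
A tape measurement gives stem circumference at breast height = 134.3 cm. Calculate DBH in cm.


Formula: DBH = C / pi
DBH = 134.3 / pi
pi = 3.14159...
DBH = 42.7 cm

42.7


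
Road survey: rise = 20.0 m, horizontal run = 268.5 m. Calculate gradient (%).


Formula: Gradient = rise / run * 100
Gradient = 20.0 / 268.5 * 100 = 7.4%

7.4


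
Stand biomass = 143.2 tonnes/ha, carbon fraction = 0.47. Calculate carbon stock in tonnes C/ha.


Formula: Carbon Stock = Biomass * Carbon Fraction
C = 143.2 t/ha * 0.47
C = 67.3 t C/ha

67.3


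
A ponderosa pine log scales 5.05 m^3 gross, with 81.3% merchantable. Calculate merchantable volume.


Formula: MV = V_total * (merchantable_pct / 100)
Merchantable fraction = 81.3% / 100 = 0.813
MV = 5.05 m^3 * 0.813 = 4.106 m^3

4.106


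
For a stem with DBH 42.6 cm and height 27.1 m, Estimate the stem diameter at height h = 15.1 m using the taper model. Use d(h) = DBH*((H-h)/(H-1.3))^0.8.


Taper: d(h) = DBH * ((H - h) / (H - 1.3))^0.8
Numerator = H - h = 27.1 - 15.1 = 12.0 m
Denominator = H - 1.3 = 27.1 - 1.3 = 25.8 m
Ratio = 12.0 / 25.8 = 0.46512
d = 42.6 * 0.46512^0.8 = 23.1 cm

23.1


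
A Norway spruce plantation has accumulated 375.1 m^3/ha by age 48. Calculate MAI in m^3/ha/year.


Formula: MAI = Total Volume / Stand Age
MAI = 375.1 m^3/ha / 48 years
MAI = 7.81 m^3/ha/year

7.81


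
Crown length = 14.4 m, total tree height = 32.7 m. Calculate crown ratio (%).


Formula: Crown Ratio = (Crown Length / Total Height) * 100
CR = (14.4 m / 32.7 m) * 100
CR = 0.4404 * 100 = 44.0%

44.0


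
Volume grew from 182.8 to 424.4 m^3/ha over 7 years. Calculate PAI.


Formula: PAI = (V_T2 - V_T1) / (T2 - T1)
Volume increment = 424.4 - 182.8 = 241.6 m^3/ha
PAI = 241.6 / 7 = 34.51 m^3/ha/year

34.51


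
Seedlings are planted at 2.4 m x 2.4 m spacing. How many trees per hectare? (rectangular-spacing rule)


Formula: TPH = 10000 m^2/ha / (spacing_x * spacing_y)
Area per tree = 2.4 m * 2.4 m = 5.76 m^2
TPH = 10000 / 5.76 = 1736 trees/ha

1736


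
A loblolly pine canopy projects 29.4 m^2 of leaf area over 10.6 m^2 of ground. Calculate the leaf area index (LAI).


Formula: LAI = total leaf area / ground area  (dimensionless)
LAI = 29.4 m^2 / 10.6 m^2
LAI = 2.77

2.77


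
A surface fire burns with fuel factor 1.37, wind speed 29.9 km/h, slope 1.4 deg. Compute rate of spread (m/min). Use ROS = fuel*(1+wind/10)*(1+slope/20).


Formula: ROS = fuel * (1 + wind/10) * (1 + slope/20)
Wind factor = 1 + 29.9/10 = 3.99
Slope factor = 1 + 1.4/20 = 1.07
ROS = 1.37 * 3.99 * 1.07 = 5.85 m/min

5.85


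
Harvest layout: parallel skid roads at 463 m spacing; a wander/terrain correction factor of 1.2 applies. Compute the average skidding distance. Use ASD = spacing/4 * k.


Formula: ASD = (spacing / 4) * correction
Uncorrected distance = spacing / 4 = 463 / 4 = 115.75 m
ASD = 115.75 * 1.2 = 139 m

139


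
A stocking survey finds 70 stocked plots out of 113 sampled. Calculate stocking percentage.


Formula: Stocking % = stocked plots / total plots * 100
Stocking = 70 / 113 * 100
Stocking = 0.6195 * 100 = 61.9%

61.9


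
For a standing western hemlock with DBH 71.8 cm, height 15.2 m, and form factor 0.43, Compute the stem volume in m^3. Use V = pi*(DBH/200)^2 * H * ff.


Formula: V = pi * (DBH/200)^2 * H * ff
Radius = DBH/200 = 71.8/200 = 0.359 m
Radius^2 = 0.359^2 = 0.128881 m^2
V = pi * 0.128881 * 15.2 * 0.43
V = 2.646 m^3

2.646


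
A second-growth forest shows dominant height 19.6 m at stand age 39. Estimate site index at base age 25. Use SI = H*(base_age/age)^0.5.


Formula: SI = H_dom * (base_age / age)^0.5
Age ratio = 25 / 39 = 0.64103
sqrt(age_ratio) = 0.80064
SI = 19.6 * 0.80064 = 15.7 m

15.7


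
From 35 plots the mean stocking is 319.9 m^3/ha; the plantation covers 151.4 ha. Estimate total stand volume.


Formula: Total Volume = Mean Volume per ha * Total Area
Total Volume = 319.9 m^3/ha * 151.4 ha
Total Volume = 48433 m^3

48433


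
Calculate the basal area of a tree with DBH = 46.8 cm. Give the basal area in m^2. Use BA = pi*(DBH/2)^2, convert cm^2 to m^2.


Formula: BA = pi * (DBH/2)^2 / 10000  (cm^2 to m^2)
Radius = DBH/2 = 46.8/2 = 23.4 cm
BA = pi * 23.4^2 / 10000
   = 1720.2105 cm^2 / 10000
   = 0.172 m^2

0.172


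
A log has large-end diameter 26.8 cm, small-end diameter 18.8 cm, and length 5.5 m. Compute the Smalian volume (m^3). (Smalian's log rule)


Smalian: V = (A1 + A2)/2 * L,  A = pi*(D/200)^2
A1 = pi*(26.8/200)^2 = 0.05641 m^2
A2 = pi*(18.8/200)^2 = 0.027759 m^2
V = (0.05641+0.027759)/2*5.5 = 0.2315 m^3

0.2315


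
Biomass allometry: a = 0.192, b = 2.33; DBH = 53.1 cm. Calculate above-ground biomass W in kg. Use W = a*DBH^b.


Formula: W = a * DBH^b  (allometric power law)
DBH^b = 53.1^2.33 = 10458.5201
W = 0.192 * 10458.5201 = 2008.0 kg

2008.0


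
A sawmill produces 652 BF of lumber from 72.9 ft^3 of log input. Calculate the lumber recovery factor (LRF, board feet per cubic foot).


Formula: LRF = Lumber Output (BF) / Log Input (ft^3)
LRF = 652 BF / 72.9 ft^3
LRF = 8.94 BF/ft^3

8.94


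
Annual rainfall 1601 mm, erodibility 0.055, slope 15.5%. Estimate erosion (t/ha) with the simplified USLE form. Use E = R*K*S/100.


Formula: E = R * K * S / 100  (simplified USLE)
R * K = 1601 * 0.055 = 88.055
E = 88.055 * 15.5 / 100 = 13.65 t/ha

13.65


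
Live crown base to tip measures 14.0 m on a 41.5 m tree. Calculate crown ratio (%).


Formula: Crown Ratio = (Crown Length / Total Height) * 100
CR = (14.0 m / 41.5 m) * 100
CR = 0.3373 * 100 = 33.7%

33.7


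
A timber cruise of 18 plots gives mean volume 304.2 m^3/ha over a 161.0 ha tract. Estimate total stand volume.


Formula: Total Volume = Mean Volume per ha * Total Area
Total Volume = 304.2 m^3/ha * 161.0 ha
Total Volume = 48976 m^3

48976


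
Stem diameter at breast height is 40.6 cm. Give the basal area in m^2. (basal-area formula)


Formula: BA = pi * (DBH/2)^2 / 10000  (cm^2 to m^2)
Radius = DBH/2 = 40.6/2 = 20.3 cm
BA = pi * 20.3^2 / 10000
   = 1294.6189 cm^2 / 10000
   = 0.1295 m^2

0.1295


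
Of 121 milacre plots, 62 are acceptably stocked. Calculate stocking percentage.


Formula: Stocking % = stocked plots / total plots * 100
Stocking = 62 / 121 * 100
Stocking = 0.5124 * 100 = 51.2%

51.2


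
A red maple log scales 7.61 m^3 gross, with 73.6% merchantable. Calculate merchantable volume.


Formula: MV = V_total * (merchantable_pct / 100)
Merchantable fraction = 73.6% / 100 = 0.736
MV = 7.61 m^3 * 0.736 = 5.601 m^3

5.601


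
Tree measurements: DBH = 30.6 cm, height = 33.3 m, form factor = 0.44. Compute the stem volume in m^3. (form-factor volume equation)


Formula: V = pi * (DBH/200)^2 * H * ff
Radius = DBH/200 = 30.6/200 = 0.153 m
Radius^2 = 0.153^2 = 0.023409 m^2
V = pi * 0.023409 * 33.3 * 0.44
V = 1.078 m^3

1.078


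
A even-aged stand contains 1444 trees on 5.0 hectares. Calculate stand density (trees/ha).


Formula: Stand Density = N_trees / Area_ha
Density = 1444 trees / 5.0 ha
Density = 289 trees/ha

289


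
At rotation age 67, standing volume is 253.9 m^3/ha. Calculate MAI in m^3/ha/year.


Formula: MAI = Total Volume / Stand Age
MAI = 253.9 m^3/ha / 67 years
MAI = 3.79 m^3/ha/year

3.79


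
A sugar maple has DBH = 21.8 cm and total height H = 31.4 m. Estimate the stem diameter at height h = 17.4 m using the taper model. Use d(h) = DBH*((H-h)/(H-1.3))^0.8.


Taper: d(h) = DBH * ((H - h) / (H - 1.3))^0.8
Numerator = H - h = 31.4 - 17.4 = 14.0 m
Denominator = H - 1.3 = 31.4 - 1.3 = 30.1 m
Ratio = 14.0 / 30.1 = 0.46512
d = 21.8 * 0.46512^0.8 = 11.8 cm

11.8


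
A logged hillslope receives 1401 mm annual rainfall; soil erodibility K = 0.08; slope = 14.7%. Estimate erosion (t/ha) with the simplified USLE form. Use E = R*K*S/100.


Formula: E = R * K * S / 100  (simplified USLE)
R * K = 1401 * 0.08 = 112.08
E = 112.08 * 14.7 / 100 = 16.48 t/ha

16.48


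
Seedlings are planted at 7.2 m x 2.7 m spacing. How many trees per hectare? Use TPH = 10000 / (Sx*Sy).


Formula: TPH = 10000 m^2/ha / (spacing_x * spacing_y)
Area per tree = 7.2 m * 2.7 m = 19.44 m^2
TPH = 10000 / 19.44 = 514 trees/ha

514


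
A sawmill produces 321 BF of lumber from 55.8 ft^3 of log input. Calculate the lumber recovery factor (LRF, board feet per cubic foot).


Formula: LRF = Lumber Output (BF) / Log Input (ft^3)
LRF = 321 BF / 55.8 ft^3
LRF = 5.75 BF/ft^3

5.75


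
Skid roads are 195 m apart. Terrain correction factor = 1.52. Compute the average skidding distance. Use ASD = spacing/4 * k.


Formula: ASD = (spacing / 4) * correction
Uncorrected distance = spacing / 4 = 195 / 4 = 48.75 m
ASD = 48.75 * 1.52 = 74 m

74


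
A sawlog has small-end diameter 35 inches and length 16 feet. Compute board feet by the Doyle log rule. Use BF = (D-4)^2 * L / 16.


Doyle: BF = (D - 4)^2 * L / 16
Adjusted diameter = 35 - 4 = 31 in
(D-4)^2 = 31^2 = 961
BF = 961 * 16 / 16 = 961 BF

961


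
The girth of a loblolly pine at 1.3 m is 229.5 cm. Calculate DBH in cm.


Formula: DBH = C / pi
DBH = 229.5 / pi
pi = 3.14159...
DBH = 73.1 cm

73.1


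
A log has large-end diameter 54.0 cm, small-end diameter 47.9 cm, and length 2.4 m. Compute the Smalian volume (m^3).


Smalian: V = (A1 + A2)/2 * L,  A = pi*(D/200)^2
A1 = pi*(54.0/200)^2 = 0.229022 m^2
A2 = pi*(47.9/200)^2 = 0.180203 m^2
V = (0.229022+0.180203)/2*2.4 = 0.4911 m^3

0.4911


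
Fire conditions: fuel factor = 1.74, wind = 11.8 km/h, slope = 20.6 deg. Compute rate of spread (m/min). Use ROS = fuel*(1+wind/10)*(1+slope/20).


Formula: ROS = fuel * (1 + wind/10) * (1 + slope/20)
Wind factor = 1 + 11.8/10 = 2.18
Slope factor = 1 + 20.6/20 = 2.03
ROS = 1.74 * 2.18 * 2.03 = 7.7 m/min

7.7


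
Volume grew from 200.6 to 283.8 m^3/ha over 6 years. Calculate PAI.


Formula: PAI = (V_T2 - V_T1) / (T2 - T1)
Volume increment = 283.8 - 200.6 = 83.2 m^3/ha
PAI = 83.2 / 6 = 13.87 m^3/ha/year

13.87


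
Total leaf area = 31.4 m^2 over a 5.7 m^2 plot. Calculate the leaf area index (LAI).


Formula: LAI = total leaf area / ground area  (dimensionless)
LAI = 31.4 m^2 / 5.7 m^2
LAI = 5.51

5.51


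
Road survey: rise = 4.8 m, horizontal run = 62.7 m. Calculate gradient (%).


Formula: Gradient = rise / run * 100
Gradient = 4.8 / 62.7 * 100 = 7.7%

7.7


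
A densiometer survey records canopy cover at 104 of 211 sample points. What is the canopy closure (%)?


Formula: Canopy closure = covered points / total points * 100
Closure = 104 / 211 * 100
Closure = 0.4929 * 100 = 49.3%

49.3


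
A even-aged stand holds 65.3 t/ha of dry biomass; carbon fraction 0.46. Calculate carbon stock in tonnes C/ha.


Formula: Carbon Stock = Biomass * Carbon Fraction
C = 65.3 t/ha * 0.46
C = 30.0 t C/ha

30.0


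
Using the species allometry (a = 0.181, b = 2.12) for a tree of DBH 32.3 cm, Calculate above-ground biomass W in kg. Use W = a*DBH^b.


Formula: W = a * DBH^b  (allometric power law)
DBH^b = 32.3^2.12 = 1583.1036
W = 0.181 * 1583.1036 = 286.5 kg

286.5


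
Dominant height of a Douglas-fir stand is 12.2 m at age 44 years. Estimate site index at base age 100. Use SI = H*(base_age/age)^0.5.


Formula: SI = H_dom * (base_age / age)^0.5
Age ratio = 100 / 44 = 2.27273
sqrt(age_ratio) = 1.50756
SI = 12.2 * 1.50756 = 18.4 m

18.4


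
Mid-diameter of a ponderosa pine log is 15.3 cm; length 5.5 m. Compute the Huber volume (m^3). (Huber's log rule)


Huber: V = Am * L,  Am = pi*(Dm/200)^2
Am = pi*(15.3/200)^2 = 0.018385 m^2
V = 0.018385*5.5 = 0.1011 m^3

0.1011


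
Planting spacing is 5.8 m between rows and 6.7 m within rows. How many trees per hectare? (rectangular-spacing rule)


Formula: TPH = 10000 m^2/ha / (spacing_x * spacing_y)
Area per tree = 5.8 m * 6.7 m = 38.86 m^2
TPH = 10000 / 38.86 = 257 trees/ha

257


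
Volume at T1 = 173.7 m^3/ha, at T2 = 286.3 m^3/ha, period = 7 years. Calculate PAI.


Formula: PAI = (V_T2 - V_T1) / (T2 - T1)
Volume increment = 286.3 - 173.7 = 112.6 m^3/ha
PAI = 112.6 / 7 = 16.09 m^3/ha/year

16.09


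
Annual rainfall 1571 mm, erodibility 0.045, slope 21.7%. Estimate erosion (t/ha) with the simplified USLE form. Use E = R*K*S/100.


Formula: E = R * K * S / 100  (simplified USLE)
R * K = 1571 * 0.045 = 70.695
E = 70.695 * 21.7 / 100 = 15.34 t/ha

15.34


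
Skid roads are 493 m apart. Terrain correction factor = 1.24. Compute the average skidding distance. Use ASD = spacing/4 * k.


Formula: ASD = (spacing / 4) * correction
Uncorrected distance = spacing / 4 = 493 / 4 = 123.25 m
ASD = 123.25 * 1.24 = 153 m

153


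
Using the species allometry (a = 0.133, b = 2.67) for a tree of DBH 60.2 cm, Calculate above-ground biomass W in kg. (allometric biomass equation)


Formula: W = a * DBH^b  (allometric power law)
DBH^b = 60.2^2.67 = 56431.6348
W = 0.133 * 56431.6348 = 7505.4 kg

7505.4


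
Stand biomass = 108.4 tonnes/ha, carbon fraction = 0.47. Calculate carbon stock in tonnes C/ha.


Formula: Carbon Stock = Biomass * Carbon Fraction
C = 108.4 t/ha * 0.47
C = 50.9 t C/ha

50.9


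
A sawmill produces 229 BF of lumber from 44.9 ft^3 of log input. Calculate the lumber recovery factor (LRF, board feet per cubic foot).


Formula: LRF = Lumber Output (BF) / Log Input (ft^3)
LRF = 229 BF / 44.9 ft^3
LRF = 5.1 BF/ft^3

5.1


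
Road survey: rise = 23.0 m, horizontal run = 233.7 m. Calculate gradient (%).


Formula: Gradient = rise / run * 100
Gradient = 23.0 / 233.7 * 100 = 9.8%

9.8


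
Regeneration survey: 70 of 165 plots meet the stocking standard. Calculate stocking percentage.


Formula: Stocking % = stocked plots / total plots * 100
Stocking = 70 / 165 * 100
Stocking = 0.4242 * 100 = 42.4%

42.4


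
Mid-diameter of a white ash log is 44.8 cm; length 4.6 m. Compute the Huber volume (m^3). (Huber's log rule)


Huber: V = Am * L,  Am = pi*(Dm/200)^2
Am = pi*(44.8/200)^2 = 0.157633 m^2
V = 0.157633*4.6 = 0.7251 m^3

0.7251


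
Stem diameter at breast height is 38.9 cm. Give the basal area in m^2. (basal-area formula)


Formula: BA = pi * (DBH/2)^2 / 10000  (cm^2 to m^2)
Radius = DBH/2 = 38.9/2 = 19.45 cm
BA = pi * 19.45^2 / 10000
   = 1188.4724 cm^2 / 10000
   = 0.1188 m^2

0.1188


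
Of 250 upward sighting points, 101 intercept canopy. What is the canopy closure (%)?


Formula: Canopy closure = covered points / total points * 100
Closure = 101 / 250 * 100
Closure = 0.404 * 100 = 40.4%

40.4


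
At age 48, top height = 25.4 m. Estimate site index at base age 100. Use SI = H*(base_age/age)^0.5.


Formula: SI = H_dom * (base_age / age)^0.5
Age ratio = 100 / 48 = 2.08333
sqrt(age_ratio) = 1.44338
SI = 25.4 * 1.44338 = 36.7 m

36.7


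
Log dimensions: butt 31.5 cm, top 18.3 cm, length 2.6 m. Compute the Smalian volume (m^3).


Smalian: V = (A1 + A2)/2 * L,  A = pi*(D/200)^2
A1 = pi*(31.5/200)^2 = 0.077931 m^2
A2 = pi*(18.3/200)^2 = 0.026302 m^2
V = (0.077931+0.026302)/2*2.6 = 0.1355 m^3

0.1355


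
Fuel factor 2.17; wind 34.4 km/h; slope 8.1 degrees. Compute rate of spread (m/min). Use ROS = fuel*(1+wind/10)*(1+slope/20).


Formula: ROS = fuel * (1 + wind/10) * (1 + slope/20)
Wind factor = 1 + 34.4/10 = 4.44
Slope factor = 1 + 8.1/20 = 1.405
ROS = 2.17 * 4.44 * 1.405 = 13.54 m/min

13.54


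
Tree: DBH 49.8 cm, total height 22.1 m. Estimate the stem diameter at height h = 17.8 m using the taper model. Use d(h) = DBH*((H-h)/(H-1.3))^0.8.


Taper: d(h) = DBH * ((H - h) / (H - 1.3))^0.8
Numerator = H - h = 22.1 - 17.8 = 4.3 m
Denominator = H - 1.3 = 22.1 - 1.3 = 20.8 m
Ratio = 4.3 / 20.8 = 0.20673
d = 49.8 * 0.20673^0.8 = 14.1 cm

14.1


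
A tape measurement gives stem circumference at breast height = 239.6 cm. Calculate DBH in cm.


Formula: DBH = C / pi
DBH = 239.6 / pi
pi = 3.14159...
DBH = 76.3 cm

76.3


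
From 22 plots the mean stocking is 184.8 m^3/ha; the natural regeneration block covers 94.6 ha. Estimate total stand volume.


Formula: Total Volume = Mean Volume per ha * Total Area
Total Volume = 184.8 m^3/ha * 94.6 ha
Total Volume = 17482 m^3

17482


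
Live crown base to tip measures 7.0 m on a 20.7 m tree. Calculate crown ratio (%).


Formula: Crown Ratio = (Crown Length / Total Height) * 100
CR = (7.0 m / 20.7 m) * 100
CR = 0.3382 * 100 = 33.8%

33.8


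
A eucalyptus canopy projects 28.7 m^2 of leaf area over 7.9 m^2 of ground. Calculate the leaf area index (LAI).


Formula: LAI = total leaf area / ground area  (dimensionless)
LAI = 28.7 m^2 / 7.9 m^2
LAI = 3.63

3.63


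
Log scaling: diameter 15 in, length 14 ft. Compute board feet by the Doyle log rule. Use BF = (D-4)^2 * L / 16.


Doyle: BF = (D - 4)^2 * L / 16
Adjusted diameter = 15 - 4 = 11 in
(D-4)^2 = 11^2 = 121
BF = 121 * 14 / 16 = 106 BF

106


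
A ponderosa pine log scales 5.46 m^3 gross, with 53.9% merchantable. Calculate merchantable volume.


Formula: MV = V_total * (merchantable_pct / 100)
Merchantable fraction = 53.9% / 100 = 0.539
MV = 5.46 m^3 * 0.539 = 2.943 m^3

2.943


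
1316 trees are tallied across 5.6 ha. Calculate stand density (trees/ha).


Formula: Stand Density = N_trees / Area_ha
Density = 1316 trees / 5.6 ha
Density = 235 trees/ha

235


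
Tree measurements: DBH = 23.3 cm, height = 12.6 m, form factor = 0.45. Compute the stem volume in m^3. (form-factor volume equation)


Formula: V = pi * (DBH/200)^2 * H * ff
Radius = DBH/200 = 23.3/200 = 0.1165 m
Radius^2 = 0.1165^2 = 0.01357225 m^2
V = pi * 0.01357225 * 12.6 * 0.45
V = 0.242 m^3

0.242


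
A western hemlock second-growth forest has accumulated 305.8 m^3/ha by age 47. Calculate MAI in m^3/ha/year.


Formula: MAI = Total Volume / Stand Age
MAI = 305.8 m^3/ha / 47 years
MAI = 6.51 m^3/ha/year

6.51


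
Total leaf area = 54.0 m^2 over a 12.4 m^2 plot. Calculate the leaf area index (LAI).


Formula: LAI = total leaf area / ground area  (dimensionless)
LAI = 54.0 m^2 / 12.4 m^2
LAI = 4.35

4.35


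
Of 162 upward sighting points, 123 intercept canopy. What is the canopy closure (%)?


Formula: Canopy closure = covered points / total points * 100
Closure = 123 / 162 * 100
Closure = 0.7593 * 100 = 75.9%

75.9


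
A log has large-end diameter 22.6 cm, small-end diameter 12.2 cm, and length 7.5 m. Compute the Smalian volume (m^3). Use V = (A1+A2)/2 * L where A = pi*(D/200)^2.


Smalian: V = (A1 + A2)/2 * L,  A = pi*(D/200)^2
A1 = pi*(22.6/200)^2 = 0.040115 m^2
A2 = pi*(12.2/200)^2 = 0.01169 m^2
V = (0.040115+0.01169)/2*7.5 = 0.1943 m^3

0.1943


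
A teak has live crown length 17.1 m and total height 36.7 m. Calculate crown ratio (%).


Formula: Crown Ratio = (Crown Length / Total Height) * 100
CR = (17.1 m / 36.7 m) * 100
CR = 0.4659 * 100 = 46.6%

46.6


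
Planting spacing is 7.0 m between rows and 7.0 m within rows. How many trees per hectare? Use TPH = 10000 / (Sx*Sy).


Formula: TPH = 10000 m^2/ha / (spacing_x * spacing_y)
Area per tree = 7.0 m * 7.0 m = 49.0 m^2
TPH = 10000 / 49.0 = 204 trees/ha

204


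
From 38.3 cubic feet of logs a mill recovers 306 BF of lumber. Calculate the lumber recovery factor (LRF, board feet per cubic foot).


Formula: LRF = Lumber Output (BF) / Log Input (ft^3)
LRF = 306 BF / 38.3 ft^3
LRF = 7.99 BF/ft^3

7.99


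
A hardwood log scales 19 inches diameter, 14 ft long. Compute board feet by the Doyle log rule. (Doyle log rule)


Doyle: BF = (D - 4)^2 * L / 16
Adjusted diameter = 19 - 4 = 15 in
(D-4)^2 = 15^2 = 225
BF = 225 * 14 / 16 = 197 BF

197


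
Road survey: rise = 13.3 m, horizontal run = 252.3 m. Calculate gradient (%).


Formula: Gradient = rise / run * 100
Gradient = 13.3 / 252.3 * 100 = 5.3%

5.3


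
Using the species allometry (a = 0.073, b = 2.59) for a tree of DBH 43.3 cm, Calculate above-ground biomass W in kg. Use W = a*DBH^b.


Formula: W = a * DBH^b  (allometric power law)
DBH^b = 43.3^2.59 = 17318.2359
W = 0.073 * 17318.2359 = 1264.2 kg

1264.2


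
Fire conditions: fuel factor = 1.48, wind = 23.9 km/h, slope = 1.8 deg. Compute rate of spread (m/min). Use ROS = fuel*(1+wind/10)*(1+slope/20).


Formula: ROS = fuel * (1 + wind/10) * (1 + slope/20)
Wind factor = 1 + 23.9/10 = 3.39
Slope factor = 1 + 1.8/20 = 1.09
ROS = 1.48 * 3.39 * 1.09 = 5.47 m/min

5.47


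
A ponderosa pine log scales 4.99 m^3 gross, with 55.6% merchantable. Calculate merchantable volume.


Formula: MV = V_total * (merchantable_pct / 100)
Merchantable fraction = 55.6% / 100 = 0.556
MV = 4.99 m^3 * 0.556 = 2.774 m^3

2.774


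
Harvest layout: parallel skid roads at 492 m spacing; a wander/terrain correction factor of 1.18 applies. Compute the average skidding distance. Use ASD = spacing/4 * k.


Formula: ASD = (spacing / 4) * correction
Uncorrected distance = spacing / 4 = 492 / 4 = 123 m
ASD = 123 * 1.18 = 145 m

145


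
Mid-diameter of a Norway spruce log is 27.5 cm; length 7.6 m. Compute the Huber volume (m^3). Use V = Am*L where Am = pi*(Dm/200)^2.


Huber: V = Am * L,  Am = pi*(Dm/200)^2
Am = pi*(27.5/200)^2 = 0.059396 m^2
V = 0.059396*7.6 = 0.4514 m^3

0.4514


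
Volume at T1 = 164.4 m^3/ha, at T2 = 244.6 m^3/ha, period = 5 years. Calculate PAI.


Formula: PAI = (V_T2 - V_T1) / (T2 - T1)
Volume increment = 244.6 - 164.4 = 80.2 m^3/ha
PAI = 80.2 / 5 = 16.04 m^3/ha/year

16.04


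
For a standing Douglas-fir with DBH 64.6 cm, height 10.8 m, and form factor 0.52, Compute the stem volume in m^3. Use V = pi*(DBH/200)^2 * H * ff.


Formula: V = pi * (DBH/200)^2 * H * ff
Radius = DBH/200 = 64.6/200 = 0.323 m
Radius^2 = 0.323^2 = 0.104329 m^2
V = pi * 0.104329 * 10.8 * 0.52
V = 1.841 m^3

1.841


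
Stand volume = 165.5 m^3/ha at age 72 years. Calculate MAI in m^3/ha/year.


Formula: MAI = Total Volume / Stand Age
MAI = 165.5 m^3/ha / 72 years
MAI = 2.3 m^3/ha/year

2.3


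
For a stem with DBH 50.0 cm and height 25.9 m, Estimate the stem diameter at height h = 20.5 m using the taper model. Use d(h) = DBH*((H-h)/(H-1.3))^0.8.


Taper: d(h) = DBH * ((H - h) / (H - 1.3))^0.8
Numerator = H - h = 25.9 - 20.5 = 5.4 m
Denominator = H - 1.3 = 25.9 - 1.3 = 24.6 m
Ratio = 5.4 / 24.6 = 0.21951
d = 50.0 * 0.21951^0.8 = 14.9 cm

14.9


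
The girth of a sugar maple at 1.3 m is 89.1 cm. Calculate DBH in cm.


Formula: DBH = C / pi
DBH = 89.1 / pi
pi = 3.14159...
DBH = 28.4 cm

28.4


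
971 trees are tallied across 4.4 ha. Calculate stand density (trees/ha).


Formula: Stand Density = N_trees / Area_ha
Density = 971 trees / 4.4 ha
Density = 221 trees/ha

221


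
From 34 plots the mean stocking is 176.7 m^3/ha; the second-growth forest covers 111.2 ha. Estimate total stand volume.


Formula: Total Volume = Mean Volume per ha * Total Area
Total Volume = 176.7 m^3/ha * 111.2 ha
Total Volume = 19649 m^3

19649


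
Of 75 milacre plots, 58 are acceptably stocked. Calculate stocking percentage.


Formula: Stocking % = stocked plots / total plots * 100
Stocking = 58 / 75 * 100
Stocking = 0.7733 * 100 = 77.3%

77.3


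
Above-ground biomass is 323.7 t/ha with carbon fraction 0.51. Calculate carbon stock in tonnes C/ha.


Formula: Carbon Stock = Biomass * Carbon Fraction
C = 323.7 t/ha * 0.51
C = 165.1 t C/ha

165.1


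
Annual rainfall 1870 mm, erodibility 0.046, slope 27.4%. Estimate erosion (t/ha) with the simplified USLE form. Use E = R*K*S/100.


Formula: E = R * K * S / 100  (simplified USLE)
R * K = 1870 * 0.046 = 86.02
E = 86.02 * 27.4 / 100 = 23.57 t/ha

23.57


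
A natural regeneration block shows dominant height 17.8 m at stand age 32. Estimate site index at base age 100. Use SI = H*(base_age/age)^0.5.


Formula: SI = H_dom * (base_age / age)^0.5
Age ratio = 100 / 32 = 3.125
sqrt(age_ratio) = 1.76777
SI = 17.8 * 1.76777 = 31.5 m

31.5


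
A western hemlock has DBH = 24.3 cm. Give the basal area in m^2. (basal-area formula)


Formula: BA = pi * (DBH/2)^2 / 10000  (cm^2 to m^2)
Radius = DBH/2 = 24.3/2 = 12.15 cm
BA = pi * 12.15^2 / 10000
   = 463.7698 cm^2 / 10000
   = 0.0464 m^2

0.0464


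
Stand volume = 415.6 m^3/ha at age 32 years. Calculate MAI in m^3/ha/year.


Formula: MAI = Total Volume / Stand Age
MAI = 415.6 m^3/ha / 32 years
MAI = 12.99 m^3/ha/year

12.99


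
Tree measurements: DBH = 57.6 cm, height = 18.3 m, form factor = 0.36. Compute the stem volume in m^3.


Formula: V = pi * (DBH/200)^2 * H * ff
Radius = DBH/200 = 57.6/200 = 0.288 m
Radius^2 = 0.288^2 = 0.082944 m^2
V = pi * 0.082944 * 18.3 * 0.36
V = 1.717 m^3

1.717


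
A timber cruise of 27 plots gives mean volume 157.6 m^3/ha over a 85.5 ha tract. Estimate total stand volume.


Formula: Total Volume = Mean Volume per ha * Total Area
Total Volume = 157.6 m^3/ha * 85.5 ha
Total Volume = 13475 m^3

13475


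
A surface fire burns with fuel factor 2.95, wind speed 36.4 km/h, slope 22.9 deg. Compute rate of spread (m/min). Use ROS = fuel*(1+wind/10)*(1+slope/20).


Formula: ROS = fuel * (1 + wind/10) * (1 + slope/20)
Wind factor = 1 + 36.4/10 = 4.64
Slope factor = 1 + 22.9/20 = 2.145
ROS = 2.95 * 4.64 * 2.145 = 29.36 m/min

29.36


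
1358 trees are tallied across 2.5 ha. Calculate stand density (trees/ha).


Formula: Stand Density = N_trees / Area_ha
Density = 1358 trees / 2.5 ha
Density = 543 trees/ha

543


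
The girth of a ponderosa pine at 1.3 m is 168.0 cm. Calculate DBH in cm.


Formula: DBH = C / pi
DBH = 168.0 / pi
pi = 3.14159...
DBH = 53.5 cm

53.5


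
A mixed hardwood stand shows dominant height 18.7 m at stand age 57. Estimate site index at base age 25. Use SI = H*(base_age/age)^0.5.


Formula: SI = H_dom * (base_age / age)^0.5
Age ratio = 25 / 57 = 0.4386
sqrt(age_ratio) = 0.66227
SI = 18.7 * 0.66227 = 12.4 m

12.4


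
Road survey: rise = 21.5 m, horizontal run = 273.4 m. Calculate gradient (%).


Formula: Gradient = rise / run * 100
Gradient = 21.5 / 273.4 * 100 = 7.9%

7.9


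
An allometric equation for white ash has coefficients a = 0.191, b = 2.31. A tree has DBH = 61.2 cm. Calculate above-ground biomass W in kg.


Formula: W = a * DBH^b  (allometric power law)
DBH^b = 61.2^2.31 = 13408.9813
W = 0.191 * 13408.9813 = 2561.1 kg

2561.1


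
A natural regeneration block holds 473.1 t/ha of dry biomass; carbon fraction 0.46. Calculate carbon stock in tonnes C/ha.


Formula: Carbon Stock = Biomass * Carbon Fraction
C = 473.1 t/ha * 0.46
C = 217.6 t C/ha

217.6


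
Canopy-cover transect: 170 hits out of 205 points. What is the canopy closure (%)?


Formula: Canopy closure = covered points / total points * 100
Closure = 170 / 205 * 100
Closure = 0.8293 * 100 = 82.9%

82.9


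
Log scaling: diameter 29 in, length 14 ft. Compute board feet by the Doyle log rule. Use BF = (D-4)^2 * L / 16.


Doyle: BF = (D - 4)^2 * L / 16
Adjusted diameter = 29 - 4 = 25 in
(D-4)^2 = 25^2 = 625
BF = 625 * 14 / 16 = 547 BF

547
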